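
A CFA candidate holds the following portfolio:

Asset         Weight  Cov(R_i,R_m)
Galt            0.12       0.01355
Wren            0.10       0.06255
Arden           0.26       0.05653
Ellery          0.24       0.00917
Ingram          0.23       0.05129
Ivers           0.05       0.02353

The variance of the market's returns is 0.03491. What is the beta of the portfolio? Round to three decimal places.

1.081

β_Galt = 0.01355 / 0.03491 = 0.3881
β_Wren = 0.06255 / 0.03491 = 1.7918
β_Arden = 0.05653 / 0.03491 = 1.6193
β_Ellery = 0.00917 / 0.03491 = 0.2627
β_Ingram = 0.05129 / 0.03491 = 1.4692
β_Ivers = 0.02353 / 0.03491 = 0.6740
β_P = Σ w_i β_i = 0.12×0.3881 + 0.10×1.7918 + 0.26×1.6193 + 0.24×0.2627 + 0.23×1.4692 + 0.05×0.6740 = 1.0814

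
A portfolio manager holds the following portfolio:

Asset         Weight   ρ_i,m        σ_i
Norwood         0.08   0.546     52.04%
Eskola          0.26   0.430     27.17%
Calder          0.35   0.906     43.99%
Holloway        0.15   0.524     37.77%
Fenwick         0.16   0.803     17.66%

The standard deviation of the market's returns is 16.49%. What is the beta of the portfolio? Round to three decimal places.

β_Norwood = 0.546 × 52.04% / 16.49% = 1.7231
β_Eskola = 0.430 × 27.17% / 16.49% = 0.7085
β_Calder = 0.906 × 43.99% / 16.49% = 2.4169
β_Holloway = 0.524 × 37.77% / 16.49% = 1.2002
β_Fenwick = 0.803 × 17.66% / 16.49% = 0.8600
β_P = Σ w_i β_i = 0.08×1.7231 + 0.26×0.7085 + 0.35×2.4169 + 0.15×1.2002 + 0.16×0.8600 = 1.4856

1.486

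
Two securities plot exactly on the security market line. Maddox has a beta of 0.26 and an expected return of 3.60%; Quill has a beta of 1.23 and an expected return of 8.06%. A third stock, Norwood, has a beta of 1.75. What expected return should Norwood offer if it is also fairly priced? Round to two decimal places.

MRP (SML slope) = (8.06% − 3.60%) / (1.23 − 0.26) = 4.46% / 0.97 = 4.5979%
R_f (intercept) = 3.60% − 0.26 × 4.5979% = 2.4045%
E(R_Norwood) = R_f + β × MRP = 2.4045% + 1.75 × 4.5979% = 10.45%

10.45%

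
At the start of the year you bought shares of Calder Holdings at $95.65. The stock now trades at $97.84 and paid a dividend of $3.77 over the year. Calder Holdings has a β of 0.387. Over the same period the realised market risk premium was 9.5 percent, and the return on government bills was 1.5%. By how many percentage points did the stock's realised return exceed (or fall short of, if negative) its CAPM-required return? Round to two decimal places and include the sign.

+1.05%

Realised HPR = (P1 + D1 − P0) / P0 = (97.84 + 3.77 − 95.65) / 95.65 = 5.96 / 95.65 = 6.2311%
CAPM required = R_f + β·MRP = 1.5% + 0.387 × 9.5% = 5.1765%
α = realised − required = 6.2311% − 5.1765% = +1.05%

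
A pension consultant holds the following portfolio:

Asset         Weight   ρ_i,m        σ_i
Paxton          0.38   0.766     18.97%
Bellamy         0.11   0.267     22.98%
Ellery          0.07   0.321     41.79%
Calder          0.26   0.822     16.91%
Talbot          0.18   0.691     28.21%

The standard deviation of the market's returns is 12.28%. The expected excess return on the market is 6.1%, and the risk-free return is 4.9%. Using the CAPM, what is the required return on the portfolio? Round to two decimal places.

11.98%

β_Paxton = 0.766 × 18.97% / 12.28% = 1.1833
β_Bellamy = 0.267 × 22.98% / 12.28% = 0.4996
β_Ellery = 0.321 × 41.79% / 12.28% = 1.0924
β_Calder = 0.822 × 16.91% / 12.28% = 1.1319
β_Talbot = 0.691 × 28.21% / 12.28% = 1.5874
β_P = Σ w_i β_i = 0.38×1.1833 + 0.11×0.4996 + 0.07×1.0924 + 0.26×1.1319 + 0.18×1.5874 = 1.1611
E(R_P) = R_f + β_P × MRP = 4.9% + 1.1611 × 6.1% = 11.98%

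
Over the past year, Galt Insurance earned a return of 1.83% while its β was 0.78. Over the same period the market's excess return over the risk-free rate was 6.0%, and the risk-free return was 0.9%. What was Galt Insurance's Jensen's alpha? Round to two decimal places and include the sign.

-3.75%

CAPM benchmark = R_f + β(R_m − R_f) = 0.9% + 0.78 × 6.0% = 5.5800%
α = actual − benchmark = 1.83% − 5.5800% = -3.75%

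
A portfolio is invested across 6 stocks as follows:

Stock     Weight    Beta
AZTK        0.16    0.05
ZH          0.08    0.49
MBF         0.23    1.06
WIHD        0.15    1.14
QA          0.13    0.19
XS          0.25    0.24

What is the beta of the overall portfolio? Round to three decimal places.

0.547

β_P = Σ w_i β_i = 0.16×0.05 + 0.08×0.49 + 0.23×1.06 + 0.15×1.14 + 0.13×0.19 + 0.25×0.24 = 0.5467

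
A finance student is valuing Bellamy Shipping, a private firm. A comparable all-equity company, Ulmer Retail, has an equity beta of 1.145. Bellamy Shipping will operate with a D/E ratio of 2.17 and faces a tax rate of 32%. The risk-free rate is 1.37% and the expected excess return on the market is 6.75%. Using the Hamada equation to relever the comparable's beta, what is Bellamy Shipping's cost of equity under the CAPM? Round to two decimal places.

β_L = β_U × [1 + (1 − t)(D/E)] = 1.145 × [1 + (1 − 0.32) × 2.17]
    = 1.145 × [1 + 0.68 × 2.17] = 1.145 × 2.4756 = 2.8346
E(R) = R_f + β_L × MRP = 1.37% + 2.8346 × 6.75% = 20.50%

20.50%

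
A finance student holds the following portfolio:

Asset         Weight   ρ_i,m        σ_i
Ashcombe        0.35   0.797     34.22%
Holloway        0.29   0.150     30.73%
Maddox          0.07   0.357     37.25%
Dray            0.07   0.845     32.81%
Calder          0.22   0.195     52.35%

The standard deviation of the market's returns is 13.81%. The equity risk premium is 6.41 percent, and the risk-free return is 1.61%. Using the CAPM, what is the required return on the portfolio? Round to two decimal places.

9.04%

β_Ashcombe = 0.797 × 34.22% / 13.81% = 1.9749
β_Holloway = 0.150 × 30.73% / 13.81% = 0.3338
β_Maddox = 0.357 × 37.25% / 13.81% = 0.9629
β_Dray = 0.845 × 32.81% / 13.81% = 2.0076
β_Calder = 0.195 × 52.35% / 13.81% = 0.7392
β_P = Σ w_i β_i = 0.35×1.9749 + 0.29×0.3338 + 0.07×0.9629 + 0.07×2.0076 + 0.22×0.7392 = 1.1586
E(R_P) = R_f + β_P × MRP = 1.61% + 1.1586 × 6.41% = 9.04%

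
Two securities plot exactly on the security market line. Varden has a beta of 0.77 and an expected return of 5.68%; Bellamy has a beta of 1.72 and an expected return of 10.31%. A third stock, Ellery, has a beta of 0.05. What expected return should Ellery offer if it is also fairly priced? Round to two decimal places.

2.17%

MRP (SML slope) = (10.31% − 5.68%) / (1.72 − 0.77) = 4.63% / 0.95 = 4.8737%
R_f (intercept) = 5.68% − 0.77 × 4.8737% = 1.9273%
E(R_Ellery) = R_f + β × MRP = 1.9273% + 0.05 × 4.8737% = 2.17%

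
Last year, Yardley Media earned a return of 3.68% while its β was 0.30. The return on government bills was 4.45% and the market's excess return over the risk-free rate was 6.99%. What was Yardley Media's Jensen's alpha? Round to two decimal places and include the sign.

CAPM benchmark = R_f + β(R_m − R_f) = 4.45% + 0.30 × 6.99% = 6.5470%
α = actual − benchmark = 3.68% − 6.5470% = -2.87%

-2.87%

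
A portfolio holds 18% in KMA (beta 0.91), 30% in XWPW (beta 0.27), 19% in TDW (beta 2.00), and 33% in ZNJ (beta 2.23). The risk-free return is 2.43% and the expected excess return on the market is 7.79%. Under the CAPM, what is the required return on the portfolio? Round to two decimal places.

13.03%

β_P = Σ w_i β_i = 0.18×0.91 + 0.30×0.27 + 0.19×2.00 + 0.33×2.23 = 1.3607
E(R_P) = R_f + β_P × MRP = 2.43% + 1.3607 × 7.79% = 13.03%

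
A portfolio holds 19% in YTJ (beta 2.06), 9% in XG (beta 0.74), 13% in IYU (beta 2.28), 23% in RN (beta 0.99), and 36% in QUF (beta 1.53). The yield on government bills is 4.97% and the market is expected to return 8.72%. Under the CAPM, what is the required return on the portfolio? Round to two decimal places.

10.72%

β_P = Σ w_i β_i = 0.19×2.06 + 0.09×0.74 + 0.13×2.28 + 0.23×0.99 + 0.36×1.53 = 1.5329
MRP = 8.72% − 4.97% = 3.75%
E(R_P) = R_f + β_P × MRP = 4.97% + 1.5329 × 3.75% = 10.72%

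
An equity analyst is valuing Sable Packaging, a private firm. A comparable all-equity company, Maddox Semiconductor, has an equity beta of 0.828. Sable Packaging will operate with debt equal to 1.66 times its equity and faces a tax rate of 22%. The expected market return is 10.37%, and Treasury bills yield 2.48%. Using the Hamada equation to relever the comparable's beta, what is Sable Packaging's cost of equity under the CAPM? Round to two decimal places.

β_L = β_U × [1 + (1 − t)(D/E)] = 0.828 × [1 + (1 − 0.22) × 1.66]
    = 0.828 × [1 + 0.78 × 1.66] = 0.828 × 2.2948 = 1.9001
MRP = 10.37% − 2.48% = 7.89%
E(R) = R_f + β_L × MRP = 2.48% + 1.9001 × 7.89% = 17.47%

17.47%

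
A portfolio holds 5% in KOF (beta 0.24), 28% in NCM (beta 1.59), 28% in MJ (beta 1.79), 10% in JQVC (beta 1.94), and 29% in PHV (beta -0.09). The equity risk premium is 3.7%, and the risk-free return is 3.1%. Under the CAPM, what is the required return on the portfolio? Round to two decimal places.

β_P = Σ w_i β_i = 0.05×0.24 + 0.28×1.59 + 0.28×1.79 + 0.10×1.94 + 0.29×-0.09 = 1.1263
E(R_P) = R_f + β_P × MRP = 3.1% + 1.1263 × 3.7% = 7.27%

7.27%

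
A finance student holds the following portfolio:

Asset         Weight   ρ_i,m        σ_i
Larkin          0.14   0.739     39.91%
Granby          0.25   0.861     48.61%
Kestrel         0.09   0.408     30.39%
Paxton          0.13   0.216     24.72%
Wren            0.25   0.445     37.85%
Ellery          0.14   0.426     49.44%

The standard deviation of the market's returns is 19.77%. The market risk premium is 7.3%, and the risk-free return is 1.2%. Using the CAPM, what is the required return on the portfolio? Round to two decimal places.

β_Larkin = 0.739 × 39.91% / 19.77% = 1.4918
β_Granby = 0.861 × 48.61% / 19.77% = 2.1170
β_Kestrel = 0.408 × 30.39% / 19.77% = 0.6272
β_Paxton = 0.216 × 24.72% / 19.77% = 0.2701
β_Wren = 0.445 × 37.85% / 19.77% = 0.8520
β_Ellery = 0.426 × 49.44% / 19.77% = 1.0653
β_P = Σ w_i β_i = 0.14×1.4918 + 0.25×2.1170 + 0.09×0.6272 + 0.13×0.2701 + 0.25×0.8520 + 0.14×1.0653 = 1.1918
E(R_P) = R_f + β_P × MRP = 1.2% + 1.1918 × 7.3% = 9.90%

9.90%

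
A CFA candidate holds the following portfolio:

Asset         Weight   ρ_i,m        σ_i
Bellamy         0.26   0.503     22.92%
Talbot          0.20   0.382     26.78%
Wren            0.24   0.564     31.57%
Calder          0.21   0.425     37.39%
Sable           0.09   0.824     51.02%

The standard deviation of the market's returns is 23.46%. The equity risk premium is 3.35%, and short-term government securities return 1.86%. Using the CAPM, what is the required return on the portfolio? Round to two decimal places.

β_Bellamy = 0.503 × 22.92% / 23.46% = 0.4914
β_Talbot = 0.382 × 26.78% / 23.46% = 0.4361
β_Wren = 0.564 × 31.57% / 23.46% = 0.7590
β_Calder = 0.425 × 37.39% / 23.46% = 0.6774
β_Sable = 0.824 × 51.02% / 23.46% = 1.7920
β_P = Σ w_i β_i = 0.26×0.4914 + 0.20×0.4361 + 0.24×0.7590 + 0.21×0.6774 + 0.09×1.7920 = 0.7007
E(R_P) = R_f + β_P × MRP = 1.86% + 0.7007 × 3.35% = 4.21%

4.21%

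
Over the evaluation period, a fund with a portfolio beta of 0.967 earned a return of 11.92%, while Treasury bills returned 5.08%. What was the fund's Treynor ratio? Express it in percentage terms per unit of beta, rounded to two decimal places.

7.07%

Treynor = (R_P − R_f) / β_P = (11.92% − 5.08%) / 0.9670 = 6.84% / 0.9670 = 7.07%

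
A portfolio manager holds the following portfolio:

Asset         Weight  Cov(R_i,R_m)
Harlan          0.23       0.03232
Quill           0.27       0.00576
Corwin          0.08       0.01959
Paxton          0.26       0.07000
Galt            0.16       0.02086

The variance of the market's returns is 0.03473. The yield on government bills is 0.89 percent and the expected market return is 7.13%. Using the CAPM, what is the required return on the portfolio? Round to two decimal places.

6.66%

β_Harlan = 0.03232 / 0.03473 = 0.9306
β_Quill = 0.00576 / 0.03473 = 0.1659
β_Corwin = 0.01959 / 0.03473 = 0.5641
β_Paxton = 0.07000 / 0.03473 = 2.0155
β_Galt = 0.02086 / 0.03473 = 0.6006
β_P = Σ w_i β_i = 0.23×0.9306 + 0.27×0.1659 + 0.08×0.5641 + 0.26×2.0155 + 0.16×0.6006 = 0.9241
MRP = 7.13% − 0.89% = 6.24%
E(R_P) = R_f + β_P × MRP = 0.89% + 0.9241 × 6.24% = 6.66%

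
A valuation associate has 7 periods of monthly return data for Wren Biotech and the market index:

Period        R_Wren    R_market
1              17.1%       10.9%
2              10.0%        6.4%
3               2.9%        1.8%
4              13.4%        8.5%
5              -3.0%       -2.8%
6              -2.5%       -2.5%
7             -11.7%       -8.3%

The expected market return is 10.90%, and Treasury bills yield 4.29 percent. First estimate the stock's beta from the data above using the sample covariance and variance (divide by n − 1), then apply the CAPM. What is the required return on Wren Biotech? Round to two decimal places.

14.06%

Mean R_i = (17.1 + 10.0 + 2.9 + 13.4 − 3.0 − 2.5 − 11.7) / 7 = 3.7429%
Mean R_m = (10.9 + 6.4 + 1.8 + 8.5 − 2.8 − 2.5 − 8.3) / 7 = 2.0000%
Σ(R_i − R̄_i)(R_m − R̄_m) = 428.8700  ⇒  Cov = 428.8700 / 6 = 71.4783
Σ(R_m − R̄_m)² = 290.2400  ⇒  Var(R_m) = 290.2400 / 6 = 48.3733
β = Cov / Var(R_m) = 71.4783 / 48.3733 = 1.4776
MRP = 10.90% − 4.29% = 6.61%
E(R) = R_f + β × MRP = 4.29% + 1.4776 × 6.61% = 14.06%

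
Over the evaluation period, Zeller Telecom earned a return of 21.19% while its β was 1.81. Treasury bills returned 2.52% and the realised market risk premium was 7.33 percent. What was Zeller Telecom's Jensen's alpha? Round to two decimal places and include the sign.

CAPM benchmark = R_f + β(R_m − R_f) = 2.52% + 1.81 × 7.33% = 15.7873%
α = actual − benchmark = 21.19% − 15.7873% = +5.40%

+5.40%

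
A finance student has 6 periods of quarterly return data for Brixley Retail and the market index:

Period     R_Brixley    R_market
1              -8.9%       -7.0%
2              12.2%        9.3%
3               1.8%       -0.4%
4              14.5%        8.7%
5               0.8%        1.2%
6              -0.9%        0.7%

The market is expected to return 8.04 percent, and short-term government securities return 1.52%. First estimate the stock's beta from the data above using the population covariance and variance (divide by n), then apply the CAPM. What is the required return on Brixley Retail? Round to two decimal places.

Mean R_i = (-8.9 + 12.2 + 1.8 + 14.5 + 0.8 − 0.9) / 6 = 3.2500%
Mean R_m = (-7.0 + 9.3 − 0.4 + 8.7 + 1.2 + 0.7) / 6 = 2.0833%
Σ(R_i − R̄_i)(R_m − R̄_m) = 260.8950  ⇒  Cov = 260.8950 / 6 = 43.4825
Σ(R_m − R̄_m)² = 187.2283  ⇒  Var(R_m) = 187.2283 / 6 = 31.2047
β = Cov / Var(R_m) = 43.4825 / 31.2047 = 1.3935
MRP = 8.04% − 1.52% = 6.52%
E(R) = R_f + β × MRP = 1.52% + 1.3935 × 6.52% = 10.61%

10.61%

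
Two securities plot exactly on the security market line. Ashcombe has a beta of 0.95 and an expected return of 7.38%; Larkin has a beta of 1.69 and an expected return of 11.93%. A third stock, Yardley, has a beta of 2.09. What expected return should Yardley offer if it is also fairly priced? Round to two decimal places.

14.39%

MRP (SML slope) = (11.93% − 7.38%) / (1.69 − 0.95) = 4.55% / 0.74 = 6.1486%
R_f (intercept) = 7.38% − 0.95 × 6.1486% = 1.5388%
E(R_Yardley) = R_f + β × MRP = 1.5388% + 2.09 × 6.1486% = 14.39%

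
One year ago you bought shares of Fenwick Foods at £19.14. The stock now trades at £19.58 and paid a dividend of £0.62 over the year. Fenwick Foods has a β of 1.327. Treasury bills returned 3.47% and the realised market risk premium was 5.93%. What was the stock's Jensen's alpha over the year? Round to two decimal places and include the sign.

Realised HPR = (P1 + D1 − P0) / P0 = (19.58 + 0.62 − 19.14) / 19.14 = 1.06 / 19.14 = 5.5381%
CAPM required = R_f + β·MRP = 3.47% + 1.327 × 5.93% = 11.33911%
α = realised − required = 5.5381% − 11.33911% = -5.80%

-5.80%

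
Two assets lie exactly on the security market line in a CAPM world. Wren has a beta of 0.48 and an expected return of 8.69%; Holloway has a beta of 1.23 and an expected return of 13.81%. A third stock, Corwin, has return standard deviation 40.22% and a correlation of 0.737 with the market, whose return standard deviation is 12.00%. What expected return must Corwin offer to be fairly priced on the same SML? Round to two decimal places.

22.28%

MRP = (13.81% − 8.69%) / (1.23 − 0.48) = 6.8267%
R_f = 8.69% − 0.48 × 6.8267% = 5.4132%
β_Corwin = ρ·σ_i/σ_m = 0.737 × 40.22 / 12.00 = 2.4702
E(R_Corwin) = R_f + β × MRP = 5.4132% + 2.4702 × 6.8267% = 22.28%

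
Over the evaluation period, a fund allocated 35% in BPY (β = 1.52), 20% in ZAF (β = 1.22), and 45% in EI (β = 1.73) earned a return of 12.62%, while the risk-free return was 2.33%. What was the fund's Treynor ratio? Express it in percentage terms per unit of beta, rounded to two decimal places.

β_P = 0.35×1.52 + 0.20×1.22 + 0.45×1.73 = 1.5545
Treynor = (R_P − R_f) / β_P = (12.62% − 2.33%) / 1.5545 = 10.29% / 1.5545 = 6.62%

6.62%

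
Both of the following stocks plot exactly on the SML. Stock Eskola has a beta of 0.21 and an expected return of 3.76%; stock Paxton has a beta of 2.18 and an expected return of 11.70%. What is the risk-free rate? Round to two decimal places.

Both satisfy E(R) = R_f + β·MRP, so the slope of the SML is
MRP = (11.70% − 3.76%) / (2.18 − 0.21) = 7.94% / 1.97 = 4.0305%
R_f = E(R_Eskola) − β_Eskola·MRP = 3.76% − 0.21 × 4.0305% = 2.9136%

2.91%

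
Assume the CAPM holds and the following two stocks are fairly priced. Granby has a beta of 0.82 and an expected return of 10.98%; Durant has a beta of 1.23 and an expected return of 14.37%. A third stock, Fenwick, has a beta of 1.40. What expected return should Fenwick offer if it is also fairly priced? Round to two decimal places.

15.78%

MRP (SML slope) = (14.37% − 10.98%) / (1.23 − 0.82) = 3.39% / 0.41 = 8.2683%
R_f (intercept) = 10.98% − 0.82 × 8.2683% = 4.2000%
E(R_Fenwick) = R_f + β × MRP = 4.2000% + 1.40 × 8.2683% = 15.78%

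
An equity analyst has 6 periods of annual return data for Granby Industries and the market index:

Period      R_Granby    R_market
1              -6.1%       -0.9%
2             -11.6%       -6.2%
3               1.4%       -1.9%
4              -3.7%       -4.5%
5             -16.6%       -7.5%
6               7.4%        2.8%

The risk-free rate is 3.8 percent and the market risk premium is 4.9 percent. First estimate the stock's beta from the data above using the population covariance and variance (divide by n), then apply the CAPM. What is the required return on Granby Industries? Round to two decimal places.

13.88%

Mean R_i = (-6.1 − 11.6 + 1.4 − 3.7 − 16.6 + 7.4) / 6 = -4.8667%
Mean R_m = (-0.9 − 6.2 − 1.9 − 4.5 − 7.5 + 2.8) / 6 = -3.0333%
Σ(R_i − R̄_i)(R_m − R̄_m) = 148.0467  ⇒  Cov = 148.0467 / 6 = 24.6745
Σ(R_m − R̄_m)² = 71.9933  ⇒  Var(R_m) = 71.9933 / 6 = 11.9989
β = Cov / Var(R_m) = 24.6745 / 11.9989 = 2.0564
E(R) = R_f + β × MRP = 3.8% + 2.0564 × 4.9% = 13.88%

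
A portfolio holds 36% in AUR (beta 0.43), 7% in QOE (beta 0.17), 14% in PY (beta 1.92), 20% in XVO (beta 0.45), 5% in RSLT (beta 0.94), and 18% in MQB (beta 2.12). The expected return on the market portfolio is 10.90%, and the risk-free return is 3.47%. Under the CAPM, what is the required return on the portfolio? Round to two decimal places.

10.56%

β_P = Σ w_i β_i = 0.36×0.43 + 0.07×0.17 + 0.14×1.92 + 0.20×0.45 + 0.05×0.94 + 0.18×2.12 = 0.9541
MRP = 10.90% − 3.47% = 7.43%
E(R_P) = R_f + β_P × MRP = 3.47% + 0.9541 × 7.43% = 10.56%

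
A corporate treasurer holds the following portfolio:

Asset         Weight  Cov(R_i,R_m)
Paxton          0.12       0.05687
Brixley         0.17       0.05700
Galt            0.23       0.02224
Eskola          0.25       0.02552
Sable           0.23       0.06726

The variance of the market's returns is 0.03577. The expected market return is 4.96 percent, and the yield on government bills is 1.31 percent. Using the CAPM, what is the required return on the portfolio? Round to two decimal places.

5.75%

β_Paxton = 0.05687 / 0.03577 = 1.5899
β_Brixley = 0.05700 / 0.03577 = 1.5935
β_Galt = 0.02224 / 0.03577 = 0.6218
β_Eskola = 0.02552 / 0.03577 = 0.7134
β_Sable = 0.06726 / 0.03577 = 1.8803
β_P = Σ w_i β_i = 0.12×1.5899 + 0.17×1.5935 + 0.23×0.6218 + 0.25×0.7134 + 0.23×1.8803 = 1.2155
MRP = 4.96% − 1.31% = 3.65%
E(R_P) = R_f + β_P × MRP = 1.31% + 1.2155 × 3.65% = 5.75%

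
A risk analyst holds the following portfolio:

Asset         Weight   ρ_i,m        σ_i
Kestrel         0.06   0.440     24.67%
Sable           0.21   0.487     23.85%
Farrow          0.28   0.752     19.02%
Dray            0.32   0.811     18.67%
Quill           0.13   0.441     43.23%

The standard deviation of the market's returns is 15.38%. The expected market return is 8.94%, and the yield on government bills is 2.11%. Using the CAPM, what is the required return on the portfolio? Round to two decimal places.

β_Kestrel = 0.440 × 24.67% / 15.38% = 0.7058
β_Sable = 0.487 × 23.85% / 15.38% = 0.7552
β_Farrow = 0.752 × 19.02% / 15.38% = 0.9300
β_Dray = 0.811 × 18.67% / 15.38% = 0.9845
β_Quill = 0.441 × 43.23% / 15.38% = 1.2396
β_P = Σ w_i β_i = 0.06×0.7058 + 0.21×0.7552 + 0.28×0.9300 + 0.32×0.9845 + 0.13×1.2396 = 0.9375
MRP = 8.94% − 2.11% = 6.83%
E(R_P) = R_f + β_P × MRP = 2.11% + 0.9375 × 6.83% = 8.51%

8.51%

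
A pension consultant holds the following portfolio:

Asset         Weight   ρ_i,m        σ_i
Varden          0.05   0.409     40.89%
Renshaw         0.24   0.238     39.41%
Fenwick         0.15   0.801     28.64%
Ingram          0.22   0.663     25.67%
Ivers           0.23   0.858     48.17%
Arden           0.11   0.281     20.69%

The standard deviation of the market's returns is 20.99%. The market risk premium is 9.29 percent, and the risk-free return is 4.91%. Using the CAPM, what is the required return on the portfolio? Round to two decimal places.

β_Varden = 0.409 × 40.89% / 20.99% = 0.7968
β_Renshaw = 0.238 × 39.41% / 20.99% = 0.4469
β_Fenwick = 0.801 × 28.64% / 20.99% = 1.0929
β_Ingram = 0.663 × 25.67% / 20.99% = 0.8108
β_Ivers = 0.858 × 48.17% / 20.99% = 1.9690
β_Arden = 0.281 × 20.69% / 20.99% = 0.2770
β_P = Σ w_i β_i = 0.05×0.7968 + 0.24×0.4469 + 0.15×1.0929 + 0.22×0.8108 + 0.23×1.9690 + 0.11×0.2770 = 0.9727
E(R_P) = R_f + β_P × MRP = 4.91% + 0.9727 × 9.29% = 13.95%

13.95%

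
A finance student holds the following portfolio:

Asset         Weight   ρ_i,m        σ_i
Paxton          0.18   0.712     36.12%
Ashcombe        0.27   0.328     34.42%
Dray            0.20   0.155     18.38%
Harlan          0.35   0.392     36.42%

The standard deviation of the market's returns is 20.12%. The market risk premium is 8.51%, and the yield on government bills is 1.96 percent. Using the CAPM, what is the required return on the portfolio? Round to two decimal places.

β_Paxton = 0.712 × 36.12% / 20.12% = 1.2782
β_Ashcombe = 0.328 × 34.42% / 20.12% = 0.5611
β_Dray = 0.155 × 18.38% / 20.12% = 0.1416
β_Harlan = 0.392 × 36.42% / 20.12% = 0.7096
β_P = Σ w_i β_i = 0.18×1.2782 + 0.27×0.5611 + 0.20×0.1416 + 0.35×0.7096 = 0.6583
E(R_P) = R_f + β_P × MRP = 1.96% + 0.6583 × 8.51% = 7.56%

7.56%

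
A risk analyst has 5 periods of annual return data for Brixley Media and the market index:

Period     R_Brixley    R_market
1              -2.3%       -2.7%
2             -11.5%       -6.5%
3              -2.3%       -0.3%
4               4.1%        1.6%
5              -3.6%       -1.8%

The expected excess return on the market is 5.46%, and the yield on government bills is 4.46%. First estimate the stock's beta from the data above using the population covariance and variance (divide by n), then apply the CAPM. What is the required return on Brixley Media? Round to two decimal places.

Mean R_i = (-2.3 − 11.5 − 2.3 + 4.1 − 3.6) / 5 = -3.1200%
Mean R_m = (-2.7 − 6.5 − 0.3 + 1.6 − 1.8) / 5 = -1.9400%
Σ(R_i − R̄_i)(R_m − R̄_m) = 64.4260  ⇒  Cov = 64.4260 / 5 = 12.8852
Σ(R_m − R̄_m)² = 36.6120  ⇒  Var(R_m) = 36.6120 / 5 = 7.3224
β = Cov / Var(R_m) = 12.8852 / 7.3224 = 1.7597
E(R) = R_f + β × MRP = 4.46% + 1.7597 × 5.46% = 14.07%

14.07%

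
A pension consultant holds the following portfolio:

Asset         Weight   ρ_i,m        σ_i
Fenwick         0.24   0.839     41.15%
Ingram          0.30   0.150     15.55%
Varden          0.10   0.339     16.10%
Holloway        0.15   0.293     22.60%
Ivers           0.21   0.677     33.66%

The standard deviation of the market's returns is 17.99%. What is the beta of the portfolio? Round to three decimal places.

β_Fenwick = 0.839 × 41.15% / 17.99% = 1.9191
β_Ingram = 0.150 × 15.55% / 17.99% = 0.1297
β_Varden = 0.339 × 16.10% / 17.99% = 0.3034
β_Holloway = 0.293 × 22.60% / 17.99% = 0.3681
β_Ivers = 0.677 × 33.66% / 17.99% = 1.2667
β_P = Σ w_i β_i = 0.24×1.9191 + 0.30×0.1297 + 0.10×0.3034 + 0.15×0.3681 + 0.21×1.2667 = 0.8511

0.851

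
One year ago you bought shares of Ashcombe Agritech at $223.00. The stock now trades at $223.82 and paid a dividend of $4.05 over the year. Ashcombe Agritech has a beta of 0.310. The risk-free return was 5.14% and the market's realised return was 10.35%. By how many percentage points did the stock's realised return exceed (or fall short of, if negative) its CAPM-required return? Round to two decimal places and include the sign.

-4.57%

Realised HPR = (P1 + D1 − P0) / P0 = (223.82 + 4.05 − 223.00) / 223.00 = 4.87 / 223.00 = 2.1839%
MRP = 10.35% − 5.14% = 5.21%
CAPM required = R_f + β·MRP = 5.14% + 0.310 × 5.21% = 6.75510%
α = realised − required = 2.1839% − 6.75510% = -4.57%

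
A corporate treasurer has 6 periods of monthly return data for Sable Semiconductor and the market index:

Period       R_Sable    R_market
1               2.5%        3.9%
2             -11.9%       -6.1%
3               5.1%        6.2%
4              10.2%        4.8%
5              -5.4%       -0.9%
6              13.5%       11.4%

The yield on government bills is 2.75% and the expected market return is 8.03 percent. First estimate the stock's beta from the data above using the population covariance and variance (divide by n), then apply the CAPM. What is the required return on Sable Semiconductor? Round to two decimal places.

10.75%

Mean R_i = (2.5 − 11.9 + 5.1 + 10.2 − 5.4 + 13.5) / 6 = 2.3333%
Mean R_m = (3.9 − 6.1 + 6.2 + 4.8 − 0.9 + 11.4) / 6 = 3.2167%
Σ(R_i − R̄_i)(R_m − R̄_m) = 276.6467  ⇒  Cov = 276.6467 / 6 = 46.1078
Σ(R_m − R̄_m)² = 182.5883  ⇒  Var(R_m) = 182.5883 / 6 = 30.4314
β = Cov / Var(R_m) = 46.1078 / 30.4314 = 1.5151
MRP = 8.03% − 2.75% = 5.28%
E(R) = R_f + β × MRP = 2.75% + 1.5151 × 5.28% = 10.75%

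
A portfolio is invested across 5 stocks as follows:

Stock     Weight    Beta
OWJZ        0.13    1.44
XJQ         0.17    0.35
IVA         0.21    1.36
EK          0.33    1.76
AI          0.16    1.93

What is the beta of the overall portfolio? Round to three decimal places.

1.422

β_P = Σ w_i β_i = 0.13×1.44 + 0.17×0.35 + 0.21×1.36 + 0.33×1.76 + 0.16×1.93 = 1.4219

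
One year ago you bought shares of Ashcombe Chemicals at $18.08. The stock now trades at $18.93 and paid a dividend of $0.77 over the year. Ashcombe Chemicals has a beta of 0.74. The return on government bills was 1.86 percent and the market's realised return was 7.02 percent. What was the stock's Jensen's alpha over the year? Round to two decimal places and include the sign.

+3.28%

Realised HPR = (P1 + D1 − P0) / P0 = (18.93 + 0.77 − 18.08) / 18.08 = 1.62 / 18.08 = 8.9602%
MRP = 7.02% − 1.86% = 5.16%
CAPM required = R_f + β·MRP = 1.86% + 0.74 × 5.16% = 5.6784%
α = realised − required = 8.9602% − 5.6784% = +3.28%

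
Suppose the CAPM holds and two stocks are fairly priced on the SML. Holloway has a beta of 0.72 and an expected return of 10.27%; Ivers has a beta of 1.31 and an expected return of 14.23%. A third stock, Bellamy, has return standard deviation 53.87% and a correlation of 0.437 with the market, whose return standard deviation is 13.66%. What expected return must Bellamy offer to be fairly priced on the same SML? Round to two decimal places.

17.00%

MRP = (14.23% − 10.27%) / (1.31 − 0.72) = 6.7119%
R_f = 10.27% − 0.72 × 6.7119% = 5.4374%
β_Bellamy = ρ·σ_i/σ_m = 0.437 × 53.87 / 13.66 = 1.7234
E(R_Bellamy) = R_f + β × MRP = 5.4374% + 1.7234 × 6.7119% = 17.00%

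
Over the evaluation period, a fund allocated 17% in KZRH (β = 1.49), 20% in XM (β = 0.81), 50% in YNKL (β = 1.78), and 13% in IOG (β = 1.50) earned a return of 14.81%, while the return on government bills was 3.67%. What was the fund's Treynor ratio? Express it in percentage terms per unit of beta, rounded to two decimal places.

7.43%

β_P = 0.17×1.49 + 0.20×0.81 + 0.50×1.78 + 0.13×1.50 = 1.5003
Treynor = (R_P − R_f) / β_P = (14.81% − 3.67%) / 1.5003 = 11.14% / 1.5003 = 7.43%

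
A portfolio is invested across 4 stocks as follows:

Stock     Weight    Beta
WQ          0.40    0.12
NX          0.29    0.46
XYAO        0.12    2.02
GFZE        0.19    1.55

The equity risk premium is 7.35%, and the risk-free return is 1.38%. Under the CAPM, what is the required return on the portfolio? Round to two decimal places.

β_P = Σ w_i β_i = 0.40×0.12 + 0.29×0.46 + 0.12×2.02 + 0.19×1.55 = 0.7183
E(R_P) = R_f + β_P × MRP = 1.38% + 0.7183 × 7.35% = 6.66%

6.66%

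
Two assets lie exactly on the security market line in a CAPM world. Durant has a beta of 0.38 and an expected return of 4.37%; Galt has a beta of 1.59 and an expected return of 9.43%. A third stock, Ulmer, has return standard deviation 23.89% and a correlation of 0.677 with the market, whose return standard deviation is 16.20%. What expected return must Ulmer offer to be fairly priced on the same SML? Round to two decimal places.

MRP = (9.43% − 4.37%) / (1.59 − 0.38) = 4.1818%
R_f = 4.37% − 0.38 × 4.1818% = 2.7809%
β_Ulmer = ρ·σ_i/σ_m = 0.677 × 23.89 / 16.20 = 0.9984
E(R_Ulmer) = R_f + β × MRP = 2.7809% + 0.9984 × 4.1818% = 6.96%

6.96%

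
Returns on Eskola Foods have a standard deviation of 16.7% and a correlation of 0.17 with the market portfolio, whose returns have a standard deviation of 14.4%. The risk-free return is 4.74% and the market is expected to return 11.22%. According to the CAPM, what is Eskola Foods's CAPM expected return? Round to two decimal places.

β = ρ × σ_i / σ_m = 0.17 × 16.7% / 14.4% = 0.1972
MRP = 11.22% − 4.74% = 6.48%
E(R) = 4.74% + 0.1972 × 6.48% = 6.02%

6.02%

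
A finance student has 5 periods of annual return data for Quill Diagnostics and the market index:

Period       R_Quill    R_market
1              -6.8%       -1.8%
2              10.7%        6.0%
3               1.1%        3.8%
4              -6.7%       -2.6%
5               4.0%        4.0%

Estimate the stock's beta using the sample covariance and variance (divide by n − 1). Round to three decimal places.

Mean R_i = (-6.8 + 10.7 + 1.1 − 6.7 + 4.0) / 5 = 0.4600%
Mean R_m = (-1.8 + 6.0 + 3.8 − 2.6 + 4.0) / 5 = 1.8800%
Σ(R_i − R̄_i)(R_m − R̄_m) = 109.7160  ⇒  Cov = 109.7160 / 4 = 27.4290
Σ(R_m − R̄_m)² = 58.7680  ⇒  Var(R_m) = 58.7680 / 4 = 14.6920
β = Cov / Var(R_m) = 27.4290 / 14.6920 = 1.8669

1.867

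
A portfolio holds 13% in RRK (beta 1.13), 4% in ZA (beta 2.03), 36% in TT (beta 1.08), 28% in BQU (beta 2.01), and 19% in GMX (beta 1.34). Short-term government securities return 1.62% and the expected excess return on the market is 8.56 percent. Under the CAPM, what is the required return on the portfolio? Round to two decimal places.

β_P = Σ w_i β_i = 0.13×1.13 + 0.04×2.03 + 0.36×1.08 + 0.28×2.01 + 0.19×1.34 = 1.4343
E(R_P) = R_f + β_P × MRP = 1.62% + 1.4343 × 8.56% = 13.90%

13.90%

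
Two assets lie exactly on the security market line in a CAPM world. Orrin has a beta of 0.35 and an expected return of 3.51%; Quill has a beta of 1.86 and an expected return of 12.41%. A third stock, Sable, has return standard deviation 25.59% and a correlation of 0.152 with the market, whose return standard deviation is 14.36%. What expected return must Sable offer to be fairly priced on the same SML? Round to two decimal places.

MRP = (12.41% − 3.51%) / (1.86 − 0.35) = 5.8940%
R_f = 3.51% − 0.35 × 5.8940% = 1.4471%
β_Sable = ρ·σ_i/σ_m = 0.152 × 25.59 / 14.36 = 0.2709
E(R_Sable) = R_f + β × MRP = 1.4471% + 0.2709 × 5.8940% = 3.04%

3.04%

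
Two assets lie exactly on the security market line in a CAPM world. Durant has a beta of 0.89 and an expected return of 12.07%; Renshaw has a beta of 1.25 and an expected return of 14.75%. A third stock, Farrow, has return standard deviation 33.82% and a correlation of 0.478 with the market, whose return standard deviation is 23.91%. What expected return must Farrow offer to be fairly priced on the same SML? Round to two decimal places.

MRP = (14.75% − 12.07%) / (1.25 − 0.89) = 7.4444%
R_f = 12.07% − 0.89 × 7.4444% = 5.4445%
β_Farrow = ρ·σ_i/σ_m = 0.478 × 33.82 / 23.91 = 0.6761
E(R_Farrow) = R_f + β × MRP = 5.4445% + 0.6761 × 7.4444% = 10.48%

10.48%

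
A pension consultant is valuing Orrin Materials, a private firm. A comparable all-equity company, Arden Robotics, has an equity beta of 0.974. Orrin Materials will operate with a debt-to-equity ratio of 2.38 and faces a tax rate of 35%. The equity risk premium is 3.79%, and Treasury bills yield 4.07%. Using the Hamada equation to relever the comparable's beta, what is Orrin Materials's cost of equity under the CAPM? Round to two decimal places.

β_L = β_U × [1 + (1 − t)(D/E)] = 0.974 × [1 + (1 − 0.35) × 2.38]
    = 0.974 × [1 + 0.65 × 2.38] = 0.974 × 2.5470 = 2.4808
E(R) = R_f + β_L × MRP = 4.07% + 2.4808 × 3.79% = 13.47%

13.47%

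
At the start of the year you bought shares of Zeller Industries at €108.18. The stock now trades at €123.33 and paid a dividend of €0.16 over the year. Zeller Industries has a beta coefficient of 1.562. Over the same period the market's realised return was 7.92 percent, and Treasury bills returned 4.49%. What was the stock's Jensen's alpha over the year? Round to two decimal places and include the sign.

+4.30%

Realised HPR = (P1 + D1 − P0) / P0 = (123.33 + 0.16 − 108.18) / 108.18 = 15.31 / 108.18 = 14.1523%
MRP = 7.92% − 4.49% = 3.43%
CAPM required = R_f + β·MRP = 4.49% + 1.562 × 3.43% = 9.84766%
α = realised − required = 14.1523% − 9.84766% = +4.30%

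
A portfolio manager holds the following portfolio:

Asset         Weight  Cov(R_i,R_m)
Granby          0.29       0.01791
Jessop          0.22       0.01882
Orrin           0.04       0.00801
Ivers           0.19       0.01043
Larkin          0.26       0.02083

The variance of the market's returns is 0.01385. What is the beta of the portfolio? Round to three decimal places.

1.231

β_Granby = 0.01791 / 0.01385 = 1.2931
β_Jessop = 0.01882 / 0.01385 = 1.3588
β_Orrin = 0.00801 / 0.01385 = 0.5783
β_Ivers = 0.01043 / 0.01385 = 0.7531
β_Larkin = 0.02083 / 0.01385 = 1.5040
β_P = Σ w_i β_i = 0.29×1.2931 + 0.22×1.3588 + 0.04×0.5783 + 0.19×0.7531 + 0.26×1.5040 = 1.2312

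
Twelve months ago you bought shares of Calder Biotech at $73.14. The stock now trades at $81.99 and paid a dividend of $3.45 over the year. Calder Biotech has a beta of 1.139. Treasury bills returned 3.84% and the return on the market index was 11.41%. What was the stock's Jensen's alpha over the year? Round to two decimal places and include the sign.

+4.35%

Realised HPR = (P1 + D1 − P0) / P0 = (81.99 + 3.45 − 73.14) / 73.14 = 12.30 / 73.14 = 16.8171%
MRP = 11.41% − 3.84% = 7.57%
CAPM required = R_f + β·MRP = 3.84% + 1.139 × 7.57% = 12.46223%
α = realised − required = 16.8171% − 12.46223% = +4.35%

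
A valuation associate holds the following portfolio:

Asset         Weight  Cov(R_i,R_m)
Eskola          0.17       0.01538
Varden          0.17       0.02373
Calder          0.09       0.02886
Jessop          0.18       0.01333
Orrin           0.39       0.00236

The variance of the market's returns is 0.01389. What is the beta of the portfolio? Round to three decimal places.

β_Eskola = 0.01538 / 0.01389 = 1.1073
β_Varden = 0.02373 / 0.01389 = 1.7084
β_Calder = 0.02886 / 0.01389 = 2.0778
β_Jessop = 0.01333 / 0.01389 = 0.9597
β_Orrin = 0.00236 / 0.01389 = 0.1699
β_P = Σ w_i β_i = 0.17×1.1073 + 0.17×1.7084 + 0.09×2.0778 + 0.18×0.9597 + 0.39×0.1699 = 0.9047

0.905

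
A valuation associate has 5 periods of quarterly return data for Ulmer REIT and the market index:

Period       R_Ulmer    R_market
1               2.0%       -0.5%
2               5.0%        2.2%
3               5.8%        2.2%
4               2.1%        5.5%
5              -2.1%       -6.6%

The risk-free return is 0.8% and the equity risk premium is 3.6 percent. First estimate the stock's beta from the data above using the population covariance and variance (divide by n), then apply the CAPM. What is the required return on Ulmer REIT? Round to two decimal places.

2.60%

Mean R_i = (2.0 + 5.0 + 5.8 + 2.1 − 2.1) / 5 = 2.5600%
Mean R_m = (-0.5 + 2.2 + 2.2 + 5.5 − 6.6) / 5 = 0.5600%
Σ(R_i − R̄_i)(R_m − R̄_m) = 41.0020  ⇒  Cov = 41.0020 / 5 = 8.2004
Σ(R_m − R̄_m)² = 82.1720  ⇒  Var(R_m) = 82.1720 / 5 = 16.4344
β = Cov / Var(R_m) = 8.2004 / 16.4344 = 0.4990
E(R) = R_f + β × MRP = 0.8% + 0.4990 × 3.6% = 2.60%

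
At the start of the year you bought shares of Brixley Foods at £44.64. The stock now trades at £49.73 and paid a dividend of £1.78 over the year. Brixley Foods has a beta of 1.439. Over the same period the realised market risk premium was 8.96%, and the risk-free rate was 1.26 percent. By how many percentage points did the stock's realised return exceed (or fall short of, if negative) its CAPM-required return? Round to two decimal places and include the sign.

Realised HPR = (P1 + D1 − P0) / P0 = (49.73 + 1.78 − 44.64) / 44.64 = 6.87 / 44.64 = 15.3898%
CAPM required = R_f + β·MRP = 1.26% + 1.439 × 8.96% = 14.15344%
α = realised − required = 15.3898% − 14.15344% = +1.24%

+1.24%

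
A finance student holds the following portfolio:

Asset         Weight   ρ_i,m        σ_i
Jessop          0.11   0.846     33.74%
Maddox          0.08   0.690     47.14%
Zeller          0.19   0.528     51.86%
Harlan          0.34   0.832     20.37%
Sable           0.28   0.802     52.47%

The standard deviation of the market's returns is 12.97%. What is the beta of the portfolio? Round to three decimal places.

2.197

β_Jessop = 0.846 × 33.74% / 12.97% = 2.2008
β_Maddox = 0.690 × 47.14% / 12.97% = 2.5078
β_Zeller = 0.528 × 51.86% / 12.97% = 2.1112
β_Harlan = 0.832 × 20.37% / 12.97% = 1.3067
β_Sable = 0.802 × 52.47% / 12.97% = 3.2445
β_P = Σ w_i β_i = 0.11×2.2008 + 0.08×2.5078 + 0.19×2.1112 + 0.34×1.3067 + 0.28×3.2445 = 2.1966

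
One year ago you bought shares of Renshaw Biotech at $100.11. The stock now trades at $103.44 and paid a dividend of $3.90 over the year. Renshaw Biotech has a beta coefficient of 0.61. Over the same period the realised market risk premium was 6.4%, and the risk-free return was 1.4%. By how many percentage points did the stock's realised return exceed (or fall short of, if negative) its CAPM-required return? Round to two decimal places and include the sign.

+1.92%

Realised HPR = (P1 + D1 − P0) / P0 = (103.44 + 3.90 − 100.11) / 100.11 = 7.23 / 100.11 = 7.2221%
CAPM required = R_f + β·MRP = 1.4% + 0.61 × 6.4% = 5.3040%
α = realised − required = 7.2221% − 5.3040% = +1.92%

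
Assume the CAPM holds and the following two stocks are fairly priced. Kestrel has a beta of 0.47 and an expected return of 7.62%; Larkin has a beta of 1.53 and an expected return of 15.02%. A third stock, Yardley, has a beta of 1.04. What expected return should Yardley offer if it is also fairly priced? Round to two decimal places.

MRP (SML slope) = (15.02% − 7.62%) / (1.53 − 0.47) = 7.40% / 1.06 = 6.9811%
R_f (intercept) = 7.62% − 0.47 × 6.9811% = 4.3389%
E(R_Yardley) = R_f + β × MRP = 4.3389% + 1.04 × 6.9811% = 11.60%

11.60%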